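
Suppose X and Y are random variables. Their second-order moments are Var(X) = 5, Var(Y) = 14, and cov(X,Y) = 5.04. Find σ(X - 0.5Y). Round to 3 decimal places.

Var(X - 0.5Y) = (1)²·Var(X) + (-0.5)²·Var(Y) + 2·(1)·(-0.5)·cov(X,Y)
= 1·5 + 0.25·14 + -1·5.04 = 3.46
σ(X - 0.5Y) = √3.46 ≈ 1.860

1.860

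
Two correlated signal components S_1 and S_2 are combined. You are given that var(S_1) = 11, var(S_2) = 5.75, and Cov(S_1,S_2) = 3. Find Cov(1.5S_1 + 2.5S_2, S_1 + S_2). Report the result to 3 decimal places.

42.875

Cov(1.5S_1 + 2.5S_2, S_1 + S_2) = (1.5)(1)var(S_1) + (2.5)(1)var(S_2) + [(1.5)(1) + (2.5)(1)]Cov(S_1,S_2)
= 1.5·11 + 2.5·5.75 + 4·3 = 42.875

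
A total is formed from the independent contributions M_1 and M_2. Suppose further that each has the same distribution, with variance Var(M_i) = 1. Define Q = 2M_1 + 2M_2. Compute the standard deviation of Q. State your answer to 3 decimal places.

By independence, Var(Q) = (2)²Var(M_1) + (2)²Var(M_2)
= (2)²·1 + (2)²·1 = 8
SD(Q) = √8 ≈ 2.828

2.828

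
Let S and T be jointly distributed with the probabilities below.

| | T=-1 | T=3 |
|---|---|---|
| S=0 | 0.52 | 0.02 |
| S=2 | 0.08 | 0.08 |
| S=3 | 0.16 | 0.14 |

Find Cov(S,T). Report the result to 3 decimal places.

E[S] = 1.22,  E[T] = -0.04
E[ST] = 1.1
Cov(S,T) = E[ST] − E[S]E[T] = 1.1 − (1.22)(-0.04) = 1.1488

1.149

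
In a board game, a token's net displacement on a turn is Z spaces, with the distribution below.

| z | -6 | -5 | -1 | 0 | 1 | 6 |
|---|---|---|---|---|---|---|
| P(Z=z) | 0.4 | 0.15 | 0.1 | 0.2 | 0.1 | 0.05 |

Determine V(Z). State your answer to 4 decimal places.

E[Z] = (-6)(0.4) + (-5)(0.15) + (-1)(0.1) + (0)(0.2) + (1)(0.1) + (6)(0.05) = -2.85
E[Z²] = (-6)²(0.4) + (-5)²(0.15) + (-1)²(0.1) + (0)²(0.2) + (1)²(0.1) + (6)²(0.05) = 20.15
V(Z) = E[Z²] − (E[Z])² = 20.15 − (-2.85)² = 12.0275

12.0275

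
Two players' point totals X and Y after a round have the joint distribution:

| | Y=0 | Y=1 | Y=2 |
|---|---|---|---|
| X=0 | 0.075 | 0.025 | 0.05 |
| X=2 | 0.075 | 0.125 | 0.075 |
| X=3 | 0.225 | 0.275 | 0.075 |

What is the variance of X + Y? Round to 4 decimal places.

E[X] = 2.275,  E[Y] = 0.825,  E[XY] = 1.825
var(X) = 6.275 − (2.275)² = 1.099375;  var(Y) = 1.225 − (0.825)² = 0.544375
Cov(X,Y) = 1.825 − (2.275)(0.825) = -0.051875
var(X + Y) = (1)²·1.099375 + (1)²·0.544375 + 2·(1)·(1)·-0.051875 = 1.54

1.5400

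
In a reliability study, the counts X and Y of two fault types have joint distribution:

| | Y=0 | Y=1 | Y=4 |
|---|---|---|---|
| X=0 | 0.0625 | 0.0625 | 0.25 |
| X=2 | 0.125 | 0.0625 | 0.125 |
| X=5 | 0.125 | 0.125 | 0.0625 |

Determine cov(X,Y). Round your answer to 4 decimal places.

-1.3750

E[X] = 2.1875,  E[Y] = 2
E[XY] = 3
cov(X,Y) = E[XY] − E[X]E[Y] = 3 − (2.1875)(2) = -1.375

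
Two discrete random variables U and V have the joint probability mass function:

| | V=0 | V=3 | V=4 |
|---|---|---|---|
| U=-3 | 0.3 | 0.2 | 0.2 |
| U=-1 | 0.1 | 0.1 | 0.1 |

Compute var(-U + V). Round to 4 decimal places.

3.6500

E[U] = -2.4,  E[V] = 2.1,  E[UV] = -4.9
var(U) = 6.6 − (-2.4)² = 0.84;  var(V) = 7.5 − (2.1)² = 3.09
Cov(U,V) = -4.9 − (-2.4)(2.1) = 0.14
var(-U + V) = (-1)²·0.84 + (1)²·3.09 + 2·(-1)·(1)·0.14 = 3.65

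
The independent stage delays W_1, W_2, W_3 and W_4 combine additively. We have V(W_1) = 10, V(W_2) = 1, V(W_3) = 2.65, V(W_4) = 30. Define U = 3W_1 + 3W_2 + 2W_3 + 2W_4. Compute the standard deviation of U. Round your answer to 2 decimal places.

15.15

By independence, V(U) = (3)²V(W_1) + (3)²V(W_2) + (2)²V(W_3) + (2)²V(W_4)
= (3)²·10 + (3)²·1 + (2)²·2.65 + (2)²·30 = 229.6
SD(U) = √229.6 ≈ 15.15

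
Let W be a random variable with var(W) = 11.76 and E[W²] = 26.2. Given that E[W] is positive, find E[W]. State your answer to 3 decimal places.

3.800

(E[W])² = E[W²] − var(W) = 26.2 − 11.76 = 14.44
E[W] = √14.44 = 3.8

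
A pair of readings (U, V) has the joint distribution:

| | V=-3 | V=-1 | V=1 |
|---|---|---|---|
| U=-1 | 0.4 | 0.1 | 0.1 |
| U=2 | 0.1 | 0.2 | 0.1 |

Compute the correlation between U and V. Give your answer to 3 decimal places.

0.314

E[U] = 0.2,  E[V] = -1.6
E[UV] = 0.4
Cov(U,V) = E[UV] − E[U]E[V] = 0.4 − (0.2)(-1.6) = 0.72
Var(U) = 2.16,  Var(V) = 2.44
ρ = 0.72 / √(2.16·2.44) ≈ 0.314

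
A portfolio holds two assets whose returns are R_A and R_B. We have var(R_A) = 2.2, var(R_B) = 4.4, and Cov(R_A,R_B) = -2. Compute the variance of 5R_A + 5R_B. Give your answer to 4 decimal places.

var(5R_A + 5R_B) = (5)²·var(R_A) + (5)²·var(R_B) + 2·(5)·(5)·Cov(R_A,R_B)
= 25·2.2 + 25·4.4 + 50·-2 = 65

65.0000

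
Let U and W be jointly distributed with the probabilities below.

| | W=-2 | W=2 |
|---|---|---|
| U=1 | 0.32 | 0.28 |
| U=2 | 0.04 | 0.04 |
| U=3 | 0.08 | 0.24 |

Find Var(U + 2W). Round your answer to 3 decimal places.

18.480

E[U] = 1.72,  E[W] = 0.24,  E[UW] = 0.88
Var(U) = 3.8 − (1.72)² = 0.8416;  Var(W) = 4 − (0.24)² = 3.9424
cov(U,W) = 0.88 − (1.72)(0.24) = 0.4672
Var(U + 2W) = (1)²·0.8416 + (2)²·3.9424 + 2·(1)·(2)·0.4672 = 18.48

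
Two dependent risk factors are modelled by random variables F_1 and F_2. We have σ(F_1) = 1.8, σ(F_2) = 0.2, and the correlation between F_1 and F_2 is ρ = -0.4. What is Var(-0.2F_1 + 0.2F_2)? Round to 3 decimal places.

Var(F_1) = (1.8)² = 3.24;  Var(F_2) = (0.2)² = 0.04
cov(F_1,F_2) = ρ·σ(F_1)·σ(F_2) = -0.4·1.8·0.2 = -0.144
Var(-0.2F_1 + 0.2F_2) = (-0.2)²·Var(F_1) + (0.2)²·Var(F_2) + 2·(-0.2)·(0.2)·cov(F_1,F_2)
= 0.04·3.24 + 0.04·0.04 + -0.08·-0.144 = 0.14272

0.143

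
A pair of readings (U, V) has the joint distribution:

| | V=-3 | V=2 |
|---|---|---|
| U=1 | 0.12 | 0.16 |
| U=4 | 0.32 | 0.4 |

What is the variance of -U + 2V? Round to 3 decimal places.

E[U] = 3.16,  E[V] = -0.2,  E[UV] = -0.68
var(U) = 11.8 − (3.16)² = 1.8144;  var(V) = 6.2 − (-0.2)² = 6.16
cov(U,V) = -0.68 − (3.16)(-0.2) = -0.048
var(-U + 2V) = (-1)²·1.8144 + (2)²·6.16 + 2·(-1)·(2)·-0.048 = 26.6464

26.646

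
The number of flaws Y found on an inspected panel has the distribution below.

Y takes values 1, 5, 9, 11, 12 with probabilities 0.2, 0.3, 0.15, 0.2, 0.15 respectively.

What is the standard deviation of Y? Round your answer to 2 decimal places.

E[Y] = (1)(0.2) + (5)(0.3) + (9)(0.15) + (11)(0.2) + (12)(0.15) = 7.05
E[Y²] = (1)²(0.2) + (5)²(0.3) + (9)²(0.15) + (11)²(0.2) + (12)²(0.15) = 65.65
Var(Y) = E[Y²] − (E[Y])² = 65.65 − (7.05)² = 15.9475
sd(Y) = √15.9475 ≈ 3.99

3.99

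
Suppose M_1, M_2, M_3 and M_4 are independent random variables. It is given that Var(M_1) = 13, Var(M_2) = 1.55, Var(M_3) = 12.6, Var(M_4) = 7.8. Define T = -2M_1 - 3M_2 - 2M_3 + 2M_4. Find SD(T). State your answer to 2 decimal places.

By independence, Var(T) = (-2)²Var(M_1) + (-3)²Var(M_2) + (-2)²Var(M_3) + (2)²Var(M_4)
= (-2)²·13 + (-3)²·1.55 + (-2)²·12.6 + (2)²·7.8 = 147.55
SD(T) = √147.55 ≈ 12.15

12.15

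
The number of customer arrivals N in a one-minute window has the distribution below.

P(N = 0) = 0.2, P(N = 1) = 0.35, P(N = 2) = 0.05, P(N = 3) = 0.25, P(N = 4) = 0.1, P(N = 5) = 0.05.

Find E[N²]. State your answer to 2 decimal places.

E[N²] = (0)²(0.2) + (1)²(0.35) + (2)²(0.05) + (3)²(0.25) + (4)²(0.1) + (5)²(0.05) = 5.65

5.65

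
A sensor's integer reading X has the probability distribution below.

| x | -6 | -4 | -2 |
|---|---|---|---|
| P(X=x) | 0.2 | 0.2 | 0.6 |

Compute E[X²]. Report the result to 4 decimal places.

E[X²] = (-6)²(0.2) + (-4)²(0.2) + (-2)²(0.6) = 12.8

12.8000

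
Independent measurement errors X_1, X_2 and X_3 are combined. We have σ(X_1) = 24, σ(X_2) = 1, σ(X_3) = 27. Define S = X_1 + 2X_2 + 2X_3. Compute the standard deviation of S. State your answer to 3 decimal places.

59.127

V(X_1) = 576, V(X_2) = 1, V(X_3) = 729
By independence, V(S) = (1)²V(X_1) + (2)²V(X_2) + (2)²V(X_3)
= (1)²·576 + (2)²·1 + (2)²·729 = 3496
σ(S) = √3496 ≈ 59.127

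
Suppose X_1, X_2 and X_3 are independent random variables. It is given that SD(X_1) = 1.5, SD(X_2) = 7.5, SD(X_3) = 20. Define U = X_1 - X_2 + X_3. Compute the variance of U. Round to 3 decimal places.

458.500

Var(X_1) = 2.25, Var(X_2) = 56.25, Var(X_3) = 400
By independence, Var(U) = (1)²Var(X_1) + (-1)²Var(X_2) + (1)²Var(X_3)
= (1)²·2.25 + (-1)²·56.25 + (1)²·400 = 458.5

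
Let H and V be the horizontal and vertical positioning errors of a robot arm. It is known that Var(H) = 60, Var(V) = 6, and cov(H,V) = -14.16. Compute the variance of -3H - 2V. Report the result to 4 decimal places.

394.0800

Var(-3H - 2V) = (-3)²·Var(H) + (-2)²·Var(V) + 2·(-3)·(-2)·cov(H,V)
= 9·60 + 4·6 + 12·-14.16 = 394.08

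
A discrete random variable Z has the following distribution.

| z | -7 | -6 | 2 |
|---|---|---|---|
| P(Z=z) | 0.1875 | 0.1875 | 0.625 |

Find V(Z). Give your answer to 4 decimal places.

17.0273

E[Z] = (-7)(0.1875) + (-6)(0.1875) + (2)(0.625) = -1.1875
E[Z²] = (-7)²(0.1875) + (-6)²(0.1875) + (2)²(0.625) = 18.4375
V(Z) = E[Z²] − (E[Z])² = 18.4375 − (-1.1875)² = 17.02734375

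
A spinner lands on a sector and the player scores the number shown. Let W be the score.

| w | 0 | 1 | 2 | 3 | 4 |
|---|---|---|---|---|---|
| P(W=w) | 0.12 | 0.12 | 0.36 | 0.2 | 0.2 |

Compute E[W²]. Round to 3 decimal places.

E[W²] = (0)²(0.12) + (1)²(0.12) + (2)²(0.36) + (3)²(0.2) + (4)²(0.2) = 6.56

6.560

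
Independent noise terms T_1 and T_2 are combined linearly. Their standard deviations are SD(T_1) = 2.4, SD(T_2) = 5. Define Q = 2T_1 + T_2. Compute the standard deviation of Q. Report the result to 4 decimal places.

V(T_1) = 5.76, V(T_2) = 25
By independence, V(Q) = (2)²V(T_1) + (1)²V(T_2)
= (2)²·5.76 + (1)²·25 = 48.04
SD(Q) = √48.04 ≈ 6.9311

6.9311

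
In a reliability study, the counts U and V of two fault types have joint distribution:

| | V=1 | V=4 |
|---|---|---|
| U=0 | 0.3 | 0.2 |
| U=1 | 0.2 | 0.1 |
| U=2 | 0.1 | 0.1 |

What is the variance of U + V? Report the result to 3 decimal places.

2.890

E[U] = 0.7,  E[V] = 2.2,  E[UV] = 1.6
var(U) = 1.1 − (0.7)² = 0.61;  var(V) = 7 − (2.2)² = 2.16
Cov(U,V) = 1.6 − (0.7)(2.2) = 0.06
var(U + V) = (1)²·0.61 + (1)²·2.16 + 2·(1)·(1)·0.06 = 2.89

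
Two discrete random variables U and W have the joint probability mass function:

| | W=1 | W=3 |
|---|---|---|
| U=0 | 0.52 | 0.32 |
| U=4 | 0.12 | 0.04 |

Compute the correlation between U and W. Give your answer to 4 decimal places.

E[U] = 0.64,  E[W] = 1.72
E[UW] = 0.96
Cov(U,W) = E[UW] − E[U]E[W] = 0.96 − (0.64)(1.72) = -0.1408
var(U) = 2.1504,  var(W) = 0.9216
ρ = -0.1408 / √(2.1504·0.9216) ≈ -0.1000

-0.1000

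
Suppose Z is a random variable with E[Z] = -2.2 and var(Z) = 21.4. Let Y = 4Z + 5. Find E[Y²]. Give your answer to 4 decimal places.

356.8400

E[4Z + 5] = 4·-2.2 + 5 = -3.8
var(4Z + 5) = (4)²·21.4 = 342.4
E[Y²] = var(Y) + (E[Y])² = 342.4 + (-3.8)² = 356.84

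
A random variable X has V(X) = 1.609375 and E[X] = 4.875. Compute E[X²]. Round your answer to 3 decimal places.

25.375

E[X²] = V(X) + (E[X])² = 1.609375 + (4.875)² = 25.375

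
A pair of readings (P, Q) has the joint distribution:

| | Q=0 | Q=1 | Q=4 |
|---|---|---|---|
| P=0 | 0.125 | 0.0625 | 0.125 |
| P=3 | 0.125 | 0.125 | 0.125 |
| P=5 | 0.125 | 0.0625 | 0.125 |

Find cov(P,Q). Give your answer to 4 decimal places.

E[P] = 2.6875,  E[Q] = 1.75
E[PQ] = 4.6875
cov(P,Q) = E[PQ] − E[P]E[Q] = 4.6875 − (2.6875)(1.75) = -0.015625

-0.0156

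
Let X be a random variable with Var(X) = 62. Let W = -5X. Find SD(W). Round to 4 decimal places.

Var(-5X) = (-5)²·62 = 1550
SD(W) = √1550 ≈ 39.3700

39.3700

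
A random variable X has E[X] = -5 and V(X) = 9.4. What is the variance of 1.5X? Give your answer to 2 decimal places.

V(1.5X) = (1.5)²·V(X) = 2.25·9.4 = 21.15

21.15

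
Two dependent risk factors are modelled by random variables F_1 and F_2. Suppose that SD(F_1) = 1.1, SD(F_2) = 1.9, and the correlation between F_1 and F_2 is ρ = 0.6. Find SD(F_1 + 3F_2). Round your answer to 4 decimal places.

var(F_1) = (1.1)² = 1.21;  var(F_2) = (1.9)² = 3.61
Cov(F_1,F_2) = ρ·SD(F_1)·SD(F_2) = 0.6·1.1·1.9 = 1.254
var(F_1 + 3F_2) = (1)²·var(F_1) + (3)²·var(F_2) + 2·(1)·(3)·Cov(F_1,F_2)
= 1·1.21 + 9·3.61 + 6·1.254 = 41.224
SD(F_1 + 3F_2) = √41.224 ≈ 6.4206

6.4206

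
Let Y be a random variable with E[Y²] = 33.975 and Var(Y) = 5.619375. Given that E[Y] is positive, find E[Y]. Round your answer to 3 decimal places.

5.325

(E[Y])² = E[Y²] − Var(Y) = 33.975 − 5.619375 = 28.355625
E[Y] = √28.355625 = 5.325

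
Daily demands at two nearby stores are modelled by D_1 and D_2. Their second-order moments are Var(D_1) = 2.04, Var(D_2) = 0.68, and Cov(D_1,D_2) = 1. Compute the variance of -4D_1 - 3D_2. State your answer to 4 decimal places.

Var(-4D_1 - 3D_2) = (-4)²·Var(D_1) + (-3)²·Var(D_2) + 2·(-4)·(-3)·Cov(D_1,D_2)
= 16·2.04 + 9·0.68 + 24·1 = 62.76

62.7600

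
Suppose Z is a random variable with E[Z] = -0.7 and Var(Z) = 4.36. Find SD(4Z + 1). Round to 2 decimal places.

Var(4Z + 1) = (4)²·4.36 = 69.76
SD(4Z + 1) = √69.76 ≈ 8.35

8.35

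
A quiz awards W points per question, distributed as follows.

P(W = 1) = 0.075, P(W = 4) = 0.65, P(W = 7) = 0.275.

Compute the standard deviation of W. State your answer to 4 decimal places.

1.6703

E[W] = (1)(0.075) + (4)(0.65) + (7)(0.275) = 4.6
E[W²] = (1)²(0.075) + (4)²(0.65) + (7)²(0.275) = 23.95
Var(W) = E[W²] − (E[W])² = 23.95 − (4.6)² = 2.79
SD(W) = √2.79 ≈ 1.6703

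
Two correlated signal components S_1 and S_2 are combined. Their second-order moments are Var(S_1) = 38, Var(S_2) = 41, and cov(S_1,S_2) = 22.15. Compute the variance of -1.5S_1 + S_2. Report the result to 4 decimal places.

Var(-1.5S_1 + S_2) = (-1.5)²·Var(S_1) + (1)²·Var(S_2) + 2·(-1.5)·(1)·cov(S_1,S_2)
= 2.25·38 + 1·41 + -3·22.15 = 60.05

60.0500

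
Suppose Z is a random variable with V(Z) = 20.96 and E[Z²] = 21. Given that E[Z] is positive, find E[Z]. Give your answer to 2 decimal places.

(E[Z])² = E[Z²] − V(Z) = 21 − 20.96 = 0.04
E[Z] = √0.04 = 0.2

0.20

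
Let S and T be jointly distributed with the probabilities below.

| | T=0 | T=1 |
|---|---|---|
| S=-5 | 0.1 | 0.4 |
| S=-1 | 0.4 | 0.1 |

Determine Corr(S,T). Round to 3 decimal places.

E[S] = -3,  E[T] = 0.5
E[ST] = -2.1
Cov(S,T) = E[ST] − E[S]E[T] = -2.1 − (-3)(0.5) = -0.6
V(S) = 4,  V(T) = 0.25
ρ = -0.6 / √(4·0.25) ≈ -0.600

-0.600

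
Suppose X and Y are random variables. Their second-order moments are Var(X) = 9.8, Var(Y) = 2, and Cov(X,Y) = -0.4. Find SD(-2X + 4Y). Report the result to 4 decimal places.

8.8091

Var(-2X + 4Y) = (-2)²·Var(X) + (4)²·Var(Y) + 2·(-2)·(4)·Cov(X,Y)
= 4·9.8 + 16·2 + -16·-0.4 = 77.6
SD(-2X + 4Y) = √77.6 ≈ 8.8091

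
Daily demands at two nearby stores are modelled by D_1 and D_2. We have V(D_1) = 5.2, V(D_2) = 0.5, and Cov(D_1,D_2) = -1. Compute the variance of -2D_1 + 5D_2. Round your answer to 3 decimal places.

V(-2D_1 + 5D_2) = (-2)²·V(D_1) + (5)²·V(D_2) + 2·(-2)·(5)·Cov(D_1,D_2)
= 4·5.2 + 25·0.5 + -20·-1 = 53.3

53.300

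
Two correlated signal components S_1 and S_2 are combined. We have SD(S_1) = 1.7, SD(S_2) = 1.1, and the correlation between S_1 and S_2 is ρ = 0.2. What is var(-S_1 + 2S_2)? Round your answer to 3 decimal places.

6.234

var(S_1) = (1.7)² = 2.89;  var(S_2) = (1.1)² = 1.21
cov(S_1,S_2) = ρ·SD(S_1)·SD(S_2) = 0.2·1.7·1.1 = 0.374
var(-S_1 + 2S_2) = (-1)²·var(S_1) + (2)²·var(S_2) + 2·(-1)·(2)·cov(S_1,S_2)
= 1·2.89 + 4·1.21 + -4·0.374 = 6.234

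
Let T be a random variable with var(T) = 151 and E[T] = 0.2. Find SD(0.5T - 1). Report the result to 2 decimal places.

var(0.5T - 1) = (0.5)²·151 = 37.75
SD(0.5T - 1) = √37.75 ≈ 6.14

6.14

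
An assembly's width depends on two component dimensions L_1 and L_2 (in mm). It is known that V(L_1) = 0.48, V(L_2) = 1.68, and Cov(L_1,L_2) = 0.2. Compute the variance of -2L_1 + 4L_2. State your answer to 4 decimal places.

25.6000

V(-2L_1 + 4L_2) = (-2)²·V(L_1) + (4)²·V(L_2) + 2·(-2)·(4)·Cov(L_1,L_2)
= 4·0.48 + 16·1.68 + -16·0.2 = 25.6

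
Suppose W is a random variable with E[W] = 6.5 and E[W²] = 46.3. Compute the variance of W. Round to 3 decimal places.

V(W) = 46.3 − (6.5)² = 4.05

4.050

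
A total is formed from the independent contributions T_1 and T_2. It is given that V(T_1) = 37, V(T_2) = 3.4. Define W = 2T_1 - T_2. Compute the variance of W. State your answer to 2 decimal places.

151.40

By independence, V(W) = (2)²V(T_1) + (-1)²V(T_2)
= (2)²·37 + (-1)²·3.4 = 151.4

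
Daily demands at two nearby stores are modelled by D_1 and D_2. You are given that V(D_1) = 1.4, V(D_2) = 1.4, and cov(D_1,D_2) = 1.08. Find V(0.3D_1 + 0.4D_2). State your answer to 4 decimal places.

0.6092

V(0.3D_1 + 0.4D_2) = (0.3)²·V(D_1) + (0.4)²·V(D_2) + 2·(0.3)·(0.4)·cov(D_1,D_2)
= 0.09·1.4 + 0.16·1.4 + 0.24·1.08 = 0.6092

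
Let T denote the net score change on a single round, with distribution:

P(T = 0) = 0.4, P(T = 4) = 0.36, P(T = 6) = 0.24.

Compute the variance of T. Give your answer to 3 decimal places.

E[T] = (0)(0.4) + (4)(0.36) + (6)(0.24) = 2.88
E[T²] = (0)²(0.4) + (4)²(0.36) + (6)²(0.24) = 14.4
var(T) = E[T²] − (E[T])² = 14.4 − (2.88)² = 6.1056

6.106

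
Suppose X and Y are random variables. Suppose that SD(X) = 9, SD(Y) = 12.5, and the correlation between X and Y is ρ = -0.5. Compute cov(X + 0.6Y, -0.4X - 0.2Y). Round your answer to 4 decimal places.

-26.4000

Var(X) = (9)² = 81;  Var(Y) = (12.5)² = 156.25
cov(X,Y) = ρ·SD(X)·SD(Y) = -0.5·9·12.5 = -56.25
cov(X + 0.6Y, -0.4X - 0.2Y) = (1)(-0.4)Var(X) + (0.6)(-0.2)Var(Y) + [(1)(-0.2) + (0.6)(-0.4)]cov(X,Y)
= -0.4·81 + -0.12·156.25 + -0.44·-56.25 = -26.4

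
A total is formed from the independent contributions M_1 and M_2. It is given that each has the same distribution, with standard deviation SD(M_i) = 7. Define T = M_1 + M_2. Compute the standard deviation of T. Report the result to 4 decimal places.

9.8995

var(M_i) = (7)² = 49
By independence, var(T) = (1)²var(M_1) + (1)²var(M_2)
= (1)²·49 + (1)²·49 = 98
SD(T) = √98 ≈ 9.8995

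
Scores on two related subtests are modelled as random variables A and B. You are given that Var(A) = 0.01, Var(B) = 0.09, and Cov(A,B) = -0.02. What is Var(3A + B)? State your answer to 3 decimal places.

0.060

Var(3A + B) = (3)²·Var(A) + (1)²·Var(B) + 2·(3)·(1)·Cov(A,B)
= 9·0.01 + 1·0.09 + 6·-0.02 = 0.06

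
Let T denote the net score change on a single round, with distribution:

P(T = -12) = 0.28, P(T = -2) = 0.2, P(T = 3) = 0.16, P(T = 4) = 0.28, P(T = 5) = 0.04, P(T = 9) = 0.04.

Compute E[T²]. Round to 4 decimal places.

E[T²] = (-12)²(0.28) + (-2)²(0.2) + (3)²(0.16) + (4)²(0.28) + (5)²(0.04) + (9)²(0.04) = 51.28

51.2800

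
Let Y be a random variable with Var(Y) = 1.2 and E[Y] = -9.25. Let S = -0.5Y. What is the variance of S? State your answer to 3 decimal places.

0.300

Var(-0.5Y) = (-0.5)²·Var(Y) = 0.25·1.2 = 0.3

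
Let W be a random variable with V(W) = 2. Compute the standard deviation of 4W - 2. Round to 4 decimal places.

V(4W - 2) = (4)²·2 = 32
SD(4W - 2) = √32 ≈ 5.6569

5.6569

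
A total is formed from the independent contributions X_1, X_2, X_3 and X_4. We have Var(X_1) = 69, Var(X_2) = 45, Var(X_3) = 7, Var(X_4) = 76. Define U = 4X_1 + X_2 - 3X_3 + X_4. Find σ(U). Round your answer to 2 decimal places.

35.89

By independence, Var(U) = (4)²Var(X_1) + (1)²Var(X_2) + (-3)²Var(X_3) + (1)²Var(X_4)
= (4)²·69 + (1)²·45 + (-3)²·7 + (1)²·76 = 1288
σ(U) = √1288 ≈ 35.89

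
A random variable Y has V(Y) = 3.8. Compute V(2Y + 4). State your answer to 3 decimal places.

15.200

V(2Y + 4) = (2)²·V(Y) = 4·3.8 = 15.2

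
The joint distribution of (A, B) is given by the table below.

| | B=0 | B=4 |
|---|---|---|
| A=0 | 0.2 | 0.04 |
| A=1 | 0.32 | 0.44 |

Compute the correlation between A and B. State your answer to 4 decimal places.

E[A] = 0.76,  E[B] = 1.92
E[AB] = 1.76
cov(A,B) = E[AB] − E[A]E[B] = 1.76 − (0.76)(1.92) = 0.3008
Var(A) = 0.1824,  Var(B) = 3.9936
ρ = 0.3008 / √(0.1824·3.9936) ≈ 0.3524

0.3524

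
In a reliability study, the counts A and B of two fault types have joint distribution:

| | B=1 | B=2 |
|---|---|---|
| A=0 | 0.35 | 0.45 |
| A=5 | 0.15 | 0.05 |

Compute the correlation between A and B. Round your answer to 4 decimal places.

-0.2500

E[A] = 1,  E[B] = 1.5
E[AB] = 1.25
Cov(A,B) = E[AB] − E[A]E[B] = 1.25 − (1)(1.5) = -0.25
Var(A) = 4,  Var(B) = 0.25
ρ = -0.25 / √(4·0.25) ≈ -0.2500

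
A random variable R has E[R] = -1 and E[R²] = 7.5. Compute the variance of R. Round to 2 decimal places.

6.50

var(R) = 7.5 − (-1)² = 6.5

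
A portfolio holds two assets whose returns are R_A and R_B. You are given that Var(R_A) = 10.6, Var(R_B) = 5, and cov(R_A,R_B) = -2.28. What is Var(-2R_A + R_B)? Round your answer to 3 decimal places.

56.520

Var(-2R_A + R_B) = (-2)²·Var(R_A) + (1)²·Var(R_B) + 2·(-2)·(1)·cov(R_A,R_B)
= 4·10.6 + 1·5 + -4·-2.28 = 56.52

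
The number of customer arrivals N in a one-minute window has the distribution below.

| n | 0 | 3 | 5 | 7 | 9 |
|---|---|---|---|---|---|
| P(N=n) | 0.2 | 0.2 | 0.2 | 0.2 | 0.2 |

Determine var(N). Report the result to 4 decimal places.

9.7600

E[N] = (0)(0.2) + (3)(0.2) + (5)(0.2) + (7)(0.2) + (9)(0.2) = 4.8
E[N²] = (0)²(0.2) + (3)²(0.2) + (5)²(0.2) + (7)²(0.2) + (9)²(0.2) = 32.8
var(N) = E[N²] − (E[N])² = 32.8 − (4.8)² = 9.76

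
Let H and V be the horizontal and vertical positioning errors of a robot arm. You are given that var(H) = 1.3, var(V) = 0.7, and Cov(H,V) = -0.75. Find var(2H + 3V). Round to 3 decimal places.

var(2H + 3V) = (2)²·var(H) + (3)²·var(V) + 2·(2)·(3)·Cov(H,V)
= 4·1.3 + 9·0.7 + 12·-0.75 = 2.5

2.500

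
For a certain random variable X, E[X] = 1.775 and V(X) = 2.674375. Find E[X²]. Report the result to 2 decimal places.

5.83

E[X²] = V(X) + (E[X])² = 2.674375 + (1.775)² = 5.825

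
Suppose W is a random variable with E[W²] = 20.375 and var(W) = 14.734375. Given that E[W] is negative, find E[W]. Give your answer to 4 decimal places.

-2.3750

(E[W])² = E[W²] − var(W) = 20.375 − 14.734375 = 5.640625
E[W] = −√5.640625 = -2.375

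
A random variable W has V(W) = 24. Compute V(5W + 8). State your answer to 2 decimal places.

V(5W + 8) = (5)²·V(W) = 25·24 = 600

600.00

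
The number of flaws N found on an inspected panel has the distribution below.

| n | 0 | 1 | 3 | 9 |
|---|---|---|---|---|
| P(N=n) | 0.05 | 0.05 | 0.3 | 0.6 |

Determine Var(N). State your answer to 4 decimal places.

E[N] = (0)(0.05) + (1)(0.05) + (3)(0.3) + (9)(0.6) = 6.35
E[N²] = (0)²(0.05) + (1)²(0.05) + (3)²(0.3) + (9)²(0.6) = 51.35
Var(N) = E[N²] − (E[N])² = 51.35 − (6.35)² = 11.0275

11.0275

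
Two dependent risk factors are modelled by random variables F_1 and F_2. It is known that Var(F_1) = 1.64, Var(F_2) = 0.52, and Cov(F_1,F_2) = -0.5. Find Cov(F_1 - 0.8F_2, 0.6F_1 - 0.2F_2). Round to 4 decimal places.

1.4072

Cov(F_1 - 0.8F_2, 0.6F_1 - 0.2F_2) = (1)(0.6)Var(F_1) + (-0.8)(-0.2)Var(F_2) + [(1)(-0.2) + (-0.8)(0.6)]Cov(F_1,F_2)
= 0.6·1.64 + 0.16·0.52 + -0.68·-0.5 = 1.4072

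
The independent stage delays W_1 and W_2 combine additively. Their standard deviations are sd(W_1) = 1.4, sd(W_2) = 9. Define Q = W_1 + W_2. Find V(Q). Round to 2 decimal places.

82.96

V(W_1) = 1.96, V(W_2) = 81
By independence, V(Q) = (1)²V(W_1) + (1)²V(W_2)
= (1)²·1.96 + (1)²·81 = 82.96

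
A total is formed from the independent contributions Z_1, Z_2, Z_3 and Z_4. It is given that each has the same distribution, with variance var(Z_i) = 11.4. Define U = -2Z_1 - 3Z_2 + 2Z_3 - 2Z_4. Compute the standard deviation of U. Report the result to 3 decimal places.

15.473

By independence, var(U) = (-2)²var(Z_1) + (-3)²var(Z_2) + (2)²var(Z_3) + (-2)²var(Z_4)
= (-2)²·11.4 + (-3)²·11.4 + (2)²·11.4 + (-2)²·11.4 = 239.4
σ(U) = √239.4 ≈ 15.473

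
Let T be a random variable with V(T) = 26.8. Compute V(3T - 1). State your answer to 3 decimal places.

241.200

V(3T - 1) = (3)²·V(T) = 9·26.8 = 241.2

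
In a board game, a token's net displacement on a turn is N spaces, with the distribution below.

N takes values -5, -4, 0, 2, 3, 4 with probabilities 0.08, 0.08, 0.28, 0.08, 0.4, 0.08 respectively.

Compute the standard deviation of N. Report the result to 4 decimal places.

E[N] = (-5)(0.08) + (-4)(0.08) + (0)(0.28) + (2)(0.08) + (3)(0.4) + (4)(0.08) = 0.96
E[N²] = (-5)²(0.08) + (-4)²(0.08) + (0)²(0.28) + (2)²(0.08) + (3)²(0.4) + (4)²(0.08) = 8.48
Var(N) = E[N²] − (E[N])² = 8.48 − (0.96)² = 7.5584
σ(N) = √7.5584 ≈ 2.7493

2.7493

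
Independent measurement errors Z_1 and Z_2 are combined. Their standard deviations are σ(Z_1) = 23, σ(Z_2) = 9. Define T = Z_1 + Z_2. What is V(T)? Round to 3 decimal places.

610.000

V(Z_1) = 529, V(Z_2) = 81
By independence, V(T) = (1)²V(Z_1) + (1)²V(Z_2)
= (1)²·529 + (1)²·81 = 610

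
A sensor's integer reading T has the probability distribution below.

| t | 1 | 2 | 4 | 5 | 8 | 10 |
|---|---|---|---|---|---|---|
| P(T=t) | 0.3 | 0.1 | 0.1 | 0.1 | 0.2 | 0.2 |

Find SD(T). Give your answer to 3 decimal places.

3.550

E[T] = (1)(0.3) + (2)(0.1) + (4)(0.1) + (5)(0.1) + (8)(0.2) + (10)(0.2) = 5
E[T²] = (1)²(0.3) + (2)²(0.1) + (4)²(0.1) + (5)²(0.1) + (8)²(0.2) + (10)²(0.2) = 37.6
Var(T) = E[T²] − (E[T])² = 37.6 − (5)² = 12.6
SD(T) = √12.6 ≈ 3.550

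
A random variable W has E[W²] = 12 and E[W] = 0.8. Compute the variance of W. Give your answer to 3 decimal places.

11.360

Var(W) = 12 − (0.8)² = 11.36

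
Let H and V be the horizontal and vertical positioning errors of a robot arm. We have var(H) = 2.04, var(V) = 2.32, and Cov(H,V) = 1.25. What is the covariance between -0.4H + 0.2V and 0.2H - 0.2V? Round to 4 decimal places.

Cov(-0.4H + 0.2V, 0.2H - 0.2V) = (-0.4)(0.2)var(H) + (0.2)(-0.2)var(V) + [(-0.4)(-0.2) + (0.2)(0.2)]Cov(H,V)
= -0.08·2.04 + -0.04·2.32 + 0.12·1.25 = -0.106

-0.1060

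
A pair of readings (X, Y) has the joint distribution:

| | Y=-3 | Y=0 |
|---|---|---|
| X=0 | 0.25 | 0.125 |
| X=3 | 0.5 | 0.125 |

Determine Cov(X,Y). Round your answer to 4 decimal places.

-0.2813

E[X] = 1.875,  E[Y] = -2.25
E[XY] = -4.5
Cov(X,Y) = E[XY] − E[X]E[Y] = -4.5 − (1.875)(-2.25) = -0.28125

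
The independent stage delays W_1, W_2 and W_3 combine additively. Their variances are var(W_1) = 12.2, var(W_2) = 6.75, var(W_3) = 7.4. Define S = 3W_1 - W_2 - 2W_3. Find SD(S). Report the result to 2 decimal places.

By independence, var(S) = (3)²var(W_1) + (-1)²var(W_2) + (-2)²var(W_3)
= (3)²·12.2 + (-1)²·6.75 + (-2)²·7.4 = 146.15
SD(S) = √146.15 ≈ 12.09

12.09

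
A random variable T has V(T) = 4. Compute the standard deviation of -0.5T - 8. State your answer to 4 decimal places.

V(-0.5T - 8) = (-0.5)²·4 = 1
σ(-0.5T - 8) = √1 ≈ 1.0000

1.0000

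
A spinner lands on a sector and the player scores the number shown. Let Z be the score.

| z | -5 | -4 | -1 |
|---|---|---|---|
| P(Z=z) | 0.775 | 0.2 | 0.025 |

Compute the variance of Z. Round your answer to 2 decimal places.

E[Z] = (-5)(0.775) + (-4)(0.2) + (-1)(0.025) = -4.7
E[Z²] = (-5)²(0.775) + (-4)²(0.2) + (-1)²(0.025) = 22.6
Var(Z) = E[Z²] − (E[Z])² = 22.6 − (-4.7)² = 0.51

0.51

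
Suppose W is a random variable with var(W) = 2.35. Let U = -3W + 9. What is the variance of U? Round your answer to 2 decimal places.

21.15

var(-3W + 9) = (-3)²·var(W) = 9·2.35 = 21.15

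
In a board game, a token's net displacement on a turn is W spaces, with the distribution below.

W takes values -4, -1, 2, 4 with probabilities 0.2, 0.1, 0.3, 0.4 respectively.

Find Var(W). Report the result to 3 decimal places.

E[W] = (-4)(0.2) + (-1)(0.1) + (2)(0.3) + (4)(0.4) = 1.3
E[W²] = (-4)²(0.2) + (-1)²(0.1) + (2)²(0.3) + (4)²(0.4) = 10.9
Var(W) = E[W²] − (E[W])² = 10.9 − (1.3)² = 9.21

9.210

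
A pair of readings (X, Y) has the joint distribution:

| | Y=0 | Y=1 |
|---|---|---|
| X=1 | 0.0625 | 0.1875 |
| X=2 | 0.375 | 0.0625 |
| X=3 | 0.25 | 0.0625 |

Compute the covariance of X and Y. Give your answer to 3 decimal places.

E[X] = 2.0625,  E[Y] = 0.3125
E[XY] = 0.5
Cov(X,Y) = E[XY] − E[X]E[Y] = 0.5 − (2.0625)(0.3125) = -0.14453125

-0.145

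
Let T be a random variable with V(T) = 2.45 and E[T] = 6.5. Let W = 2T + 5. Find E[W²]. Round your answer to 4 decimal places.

333.8000

E[2T + 5] = 2·6.5 + 5 = 18
V(2T + 5) = (2)²·2.45 = 9.8
E[W²] = V(W) + (E[W])² = 9.8 + (18)² = 333.8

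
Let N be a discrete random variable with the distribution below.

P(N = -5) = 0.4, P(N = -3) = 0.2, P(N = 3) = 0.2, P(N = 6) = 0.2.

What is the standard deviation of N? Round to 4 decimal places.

4.4900

E[N] = (-5)(0.4) + (-3)(0.2) + (3)(0.2) + (6)(0.2) = -0.8
E[N²] = (-5)²(0.4) + (-3)²(0.2) + (3)²(0.2) + (6)²(0.2) = 20.8
Var(N) = E[N²] − (E[N])² = 20.8 − (-0.8)² = 20.16
SD(N) = √20.16 ≈ 4.4900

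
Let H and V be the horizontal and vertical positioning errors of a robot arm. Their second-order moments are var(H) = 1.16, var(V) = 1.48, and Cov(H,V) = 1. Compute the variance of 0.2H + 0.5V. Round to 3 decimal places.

0.616

var(0.2H + 0.5V) = (0.2)²·var(H) + (0.5)²·var(V) + 2·(0.2)·(0.5)·Cov(H,V)
= 0.04·1.16 + 0.25·1.48 + 0.2·1 = 0.6164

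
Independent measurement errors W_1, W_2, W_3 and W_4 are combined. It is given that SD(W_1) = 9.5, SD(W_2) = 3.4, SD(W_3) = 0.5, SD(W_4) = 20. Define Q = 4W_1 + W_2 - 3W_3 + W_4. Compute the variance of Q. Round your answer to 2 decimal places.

1857.81

Var(W_1) = 90.25, Var(W_2) = 11.56, Var(W_3) = 0.25, Var(W_4) = 400
By independence, Var(Q) = (4)²Var(W_1) + (1)²Var(W_2) + (-3)²Var(W_3) + (1)²Var(W_4)
= (4)²·90.25 + (1)²·11.56 + (-3)²·0.25 + (1)²·400 = 1857.81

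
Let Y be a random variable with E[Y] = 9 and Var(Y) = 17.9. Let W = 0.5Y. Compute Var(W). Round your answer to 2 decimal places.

4.48

Var(0.5Y) = (0.5)²·Var(Y) = 0.25·17.9 = 4.475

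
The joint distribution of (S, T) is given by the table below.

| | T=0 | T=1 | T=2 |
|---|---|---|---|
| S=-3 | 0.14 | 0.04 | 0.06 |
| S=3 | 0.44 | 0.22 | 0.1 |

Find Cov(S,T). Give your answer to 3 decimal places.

E[S] = 1.56,  E[T] = 0.58
E[ST] = 0.78
Cov(S,T) = E[ST] − E[S]E[T] = 0.78 − (1.56)(0.58) = -0.1248

-0.125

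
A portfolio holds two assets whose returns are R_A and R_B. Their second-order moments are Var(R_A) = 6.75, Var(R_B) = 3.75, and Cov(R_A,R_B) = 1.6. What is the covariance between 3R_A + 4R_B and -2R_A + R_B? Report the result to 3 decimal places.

Cov(3R_A + 4R_B, -2R_A + R_B) = (3)(-2)Var(R_A) + (4)(1)Var(R_B) + [(3)(1) + (4)(-2)]Cov(R_A,R_B)
= -6·6.75 + 4·3.75 + -5·1.6 = -33.5

-33.500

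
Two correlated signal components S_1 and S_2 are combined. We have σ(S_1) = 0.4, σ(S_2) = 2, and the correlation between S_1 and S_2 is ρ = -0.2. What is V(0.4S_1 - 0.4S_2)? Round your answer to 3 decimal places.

V(S_1) = (0.4)² = 0.16;  V(S_2) = (2)² = 4
cov(S_1,S_2) = ρ·σ(S_1)·σ(S_2) = -0.2·0.4·2 = -0.16
V(0.4S_1 - 0.4S_2) = (0.4)²·V(S_1) + (-0.4)²·V(S_2) + 2·(0.4)·(-0.4)·cov(S_1,S_2)
= 0.16·0.16 + 0.16·4 + -0.32·-0.16 = 0.7168

0.717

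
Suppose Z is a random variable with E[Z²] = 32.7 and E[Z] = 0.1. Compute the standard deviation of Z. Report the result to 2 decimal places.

V(Z) = 32.7 − (0.1)² = 32.69
SD(Z) = √32.69 ≈ 5.72

5.72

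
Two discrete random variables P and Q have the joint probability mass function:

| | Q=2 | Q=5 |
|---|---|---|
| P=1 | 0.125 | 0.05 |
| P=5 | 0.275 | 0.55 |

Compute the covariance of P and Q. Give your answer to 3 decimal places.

E[P] = 4.3,  E[Q] = 3.8
E[PQ] = 17
Cov(P,Q) = E[PQ] − E[P]E[Q] = 17 − (4.3)(3.8) = 0.66

0.660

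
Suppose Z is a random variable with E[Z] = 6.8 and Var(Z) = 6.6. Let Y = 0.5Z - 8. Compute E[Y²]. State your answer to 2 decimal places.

E[0.5Z - 8] = 0.5·6.8 − 8 = -4.6
Var(0.5Z - 8) = (0.5)²·6.6 = 1.65
E[Y²] = Var(Y) + (E[Y])² = 1.65 + (-4.6)² = 22.81

22.81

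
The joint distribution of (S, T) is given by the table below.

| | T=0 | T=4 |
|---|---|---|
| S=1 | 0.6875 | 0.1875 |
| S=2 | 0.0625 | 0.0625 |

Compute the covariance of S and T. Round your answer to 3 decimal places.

E[S] = 1.125,  E[T] = 1
E[ST] = 1.25
Cov(S,T) = E[ST] − E[S]E[T] = 1.25 − (1.125)(1) = 0.125

0.125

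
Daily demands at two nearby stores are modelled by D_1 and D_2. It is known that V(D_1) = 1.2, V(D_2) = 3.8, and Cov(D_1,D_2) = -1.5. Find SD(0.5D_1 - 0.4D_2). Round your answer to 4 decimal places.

V(0.5D_1 - 0.4D_2) = (0.5)²·V(D_1) + (-0.4)²·V(D_2) + 2·(0.5)·(-0.4)·Cov(D_1,D_2)
= 0.25·1.2 + 0.16·3.8 + -0.4·-1.5 = 1.508
SD(0.5D_1 - 0.4D_2) = √1.508 ≈ 1.2280

1.2280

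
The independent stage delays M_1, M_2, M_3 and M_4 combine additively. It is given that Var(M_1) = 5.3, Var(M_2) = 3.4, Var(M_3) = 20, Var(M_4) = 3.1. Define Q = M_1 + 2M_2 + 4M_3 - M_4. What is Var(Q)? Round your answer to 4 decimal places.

By independence, Var(Q) = (1)²Var(M_1) + (2)²Var(M_2) + (4)²Var(M_3) + (-1)²Var(M_4)
= (1)²·5.3 + (2)²·3.4 + (4)²·20 + (-1)²·3.1 = 342

342.0000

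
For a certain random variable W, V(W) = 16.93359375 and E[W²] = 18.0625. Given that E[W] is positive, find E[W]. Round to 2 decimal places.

1.06

(E[W])² = E[W²] − V(W) = 18.0625 − 16.93359375 = 1.12890625
E[W] = √1.12890625 = 1.0625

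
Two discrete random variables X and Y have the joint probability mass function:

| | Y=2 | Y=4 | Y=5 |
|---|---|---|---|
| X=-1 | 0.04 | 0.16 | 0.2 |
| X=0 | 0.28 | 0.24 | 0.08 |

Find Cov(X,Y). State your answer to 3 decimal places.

E[X] = -0.4,  E[Y] = 3.64
E[XY] = -1.72
Cov(X,Y) = E[XY] − E[X]E[Y] = -1.72 − (-0.4)(3.64) = -0.264

-0.264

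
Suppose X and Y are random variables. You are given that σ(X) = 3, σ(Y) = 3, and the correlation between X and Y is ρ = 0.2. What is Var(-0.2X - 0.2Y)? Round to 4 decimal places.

0.8640

Var(X) = (3)² = 9;  Var(Y) = (3)² = 9
Cov(X,Y) = ρ·σ(X)·σ(Y) = 0.2·3·3 = 1.8
Var(-0.2X - 0.2Y) = (-0.2)²·Var(X) + (-0.2)²·Var(Y) + 2·(-0.2)·(-0.2)·Cov(X,Y)
= 0.04·9 + 0.04·9 + 0.08·1.8 = 0.864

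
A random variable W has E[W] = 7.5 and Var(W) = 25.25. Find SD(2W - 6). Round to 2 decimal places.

Var(2W - 6) = (2)²·25.25 = 101
SD(2W - 6) = √101 ≈ 10.05

10.05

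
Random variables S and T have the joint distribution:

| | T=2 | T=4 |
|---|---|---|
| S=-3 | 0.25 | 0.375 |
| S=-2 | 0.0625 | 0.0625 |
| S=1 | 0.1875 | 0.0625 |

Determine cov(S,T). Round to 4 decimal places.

-0.5000

E[S] = -1.875,  E[T] = 3
E[ST] = -6.125
cov(S,T) = E[ST] − E[S]E[T] = -6.125 − (-1.875)(3) = -0.5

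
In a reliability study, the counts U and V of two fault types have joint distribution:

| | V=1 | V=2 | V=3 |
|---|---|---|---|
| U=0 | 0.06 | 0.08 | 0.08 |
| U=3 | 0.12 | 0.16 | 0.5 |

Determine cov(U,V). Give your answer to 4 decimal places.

E[U] = 2.34,  E[V] = 2.4
E[UV] = 5.82
cov(U,V) = E[UV] − E[U]E[V] = 5.82 − (2.34)(2.4) = 0.204

0.2040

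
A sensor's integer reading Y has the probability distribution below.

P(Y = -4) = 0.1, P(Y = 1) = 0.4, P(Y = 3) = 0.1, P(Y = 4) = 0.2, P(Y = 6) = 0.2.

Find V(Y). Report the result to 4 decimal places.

8.0100

E[Y] = (-4)(0.1) + (1)(0.4) + (3)(0.1) + (4)(0.2) + (6)(0.2) = 2.3
E[Y²] = (-4)²(0.1) + (1)²(0.4) + (3)²(0.1) + (4)²(0.2) + (6)²(0.2) = 13.3
V(Y) = E[Y²] − (E[Y])² = 13.3 − (2.3)² = 8.01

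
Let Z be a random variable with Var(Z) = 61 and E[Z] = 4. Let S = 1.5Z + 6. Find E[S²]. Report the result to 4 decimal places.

E[1.5Z + 6] = 1.5·4 + 6 = 12
Var(1.5Z + 6) = (1.5)²·61 = 137.25
E[S²] = Var(S) + (E[S])² = 137.25 + (12)² = 281.25

281.2500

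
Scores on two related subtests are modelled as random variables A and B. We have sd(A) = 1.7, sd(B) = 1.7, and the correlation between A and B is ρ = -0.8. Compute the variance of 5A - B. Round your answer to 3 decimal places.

98.260

V(A) = (1.7)² = 2.89;  V(B) = (1.7)² = 2.89
Cov(A,B) = ρ·sd(A)·sd(B) = -0.8·1.7·1.7 = -2.312
V(5A - B) = (5)²·V(A) + (-1)²·V(B) + 2·(5)·(-1)·Cov(A,B)
= 25·2.89 + 1·2.89 + -10·-2.312 = 98.26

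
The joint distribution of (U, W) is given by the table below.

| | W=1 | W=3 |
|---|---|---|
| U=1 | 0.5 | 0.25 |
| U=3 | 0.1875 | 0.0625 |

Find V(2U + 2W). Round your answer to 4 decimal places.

E[U] = 1.5,  E[W] = 1.625,  E[UW] = 2.375
V(U) = 3 − (1.5)² = 0.75;  V(W) = 3.5 − (1.625)² = 0.859375
Cov(U,W) = 2.375 − (1.5)(1.625) = -0.0625
V(2U + 2W) = (2)²·0.75 + (2)²·0.859375 + 2·(2)·(2)·-0.0625 = 5.9375

5.9375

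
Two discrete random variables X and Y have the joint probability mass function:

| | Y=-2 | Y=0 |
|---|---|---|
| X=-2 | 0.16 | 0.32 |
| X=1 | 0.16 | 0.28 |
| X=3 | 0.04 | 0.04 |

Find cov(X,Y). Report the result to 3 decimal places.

-0.122

E[X] = -0.28,  E[Y] = -0.72
E[XY] = 0.08
cov(X,Y) = E[XY] − E[X]E[Y] = 0.08 − (-0.28)(-0.72) = -0.1216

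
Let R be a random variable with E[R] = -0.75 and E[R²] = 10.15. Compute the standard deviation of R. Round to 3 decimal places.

3.096

Var(R) = 10.15 − (-0.75)² = 9.5875
σ(R) = √9.5875 ≈ 3.096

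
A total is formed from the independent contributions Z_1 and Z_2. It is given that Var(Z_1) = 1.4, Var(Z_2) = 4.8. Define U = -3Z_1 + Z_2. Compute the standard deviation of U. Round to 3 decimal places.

4.171

By independence, Var(U) = (-3)²Var(Z_1) + (1)²Var(Z_2)
= (-3)²·1.4 + (1)²·4.8 = 17.4
σ(U) = √17.4 ≈ 4.171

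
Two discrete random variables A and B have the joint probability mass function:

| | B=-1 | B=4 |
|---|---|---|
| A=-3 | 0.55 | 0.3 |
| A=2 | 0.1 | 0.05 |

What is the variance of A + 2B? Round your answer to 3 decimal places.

E[A] = -2.25,  E[B] = 0.75,  E[AB] = -1.75
var(A) = 8.25 − (-2.25)² = 3.1875;  var(B) = 6.25 − (0.75)² = 5.6875
Cov(A,B) = -1.75 − (-2.25)(0.75) = -0.0625
var(A + 2B) = (1)²·3.1875 + (2)²·5.6875 + 2·(1)·(2)·-0.0625 = 25.6875

25.688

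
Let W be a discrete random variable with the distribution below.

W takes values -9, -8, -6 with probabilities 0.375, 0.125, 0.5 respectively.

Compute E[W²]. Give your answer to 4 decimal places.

56.3750

E[W²] = (-9)²(0.375) + (-8)²(0.125) + (-6)²(0.5) = 56.375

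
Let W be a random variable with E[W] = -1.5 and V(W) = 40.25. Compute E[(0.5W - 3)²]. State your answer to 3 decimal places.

E[0.5W - 3] = 0.5·-1.5 − 3 = -3.75
V(0.5W - 3) = (0.5)²·40.25 = 10.0625
E[(0.5W - 3)²] = V((0.5W - 3)) + (E[(0.5W - 3)])² = 10.0625 + (-3.75)² = 24.125

24.125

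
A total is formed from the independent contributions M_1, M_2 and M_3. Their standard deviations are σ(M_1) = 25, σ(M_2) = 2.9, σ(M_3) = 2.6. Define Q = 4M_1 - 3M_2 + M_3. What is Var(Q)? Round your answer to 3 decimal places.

Var(M_1) = 625, Var(M_2) = 8.41, Var(M_3) = 6.76
By independence, Var(Q) = (4)²Var(M_1) + (-3)²Var(M_2) + (1)²Var(M_3)
= (4)²·625 + (-3)²·8.41 + (1)²·6.76 = 10082.45

10082.450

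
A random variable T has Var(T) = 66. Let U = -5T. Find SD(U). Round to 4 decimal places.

Var(-5T) = (-5)²·66 = 1650
SD(U) = √1650 ≈ 40.6202

40.6202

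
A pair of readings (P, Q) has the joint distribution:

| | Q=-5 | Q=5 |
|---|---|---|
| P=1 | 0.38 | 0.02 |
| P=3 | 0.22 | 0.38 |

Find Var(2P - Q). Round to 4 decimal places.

E[P] = 2.2,  E[Q] = -1,  E[PQ] = 0.6
Var(P) = 5.8 − (2.2)² = 0.96;  Var(Q) = 25 − (-1)² = 24
cov(P,Q) = 0.6 − (2.2)(-1) = 2.8
Var(2P - Q) = (2)²·0.96 + (-1)²·24 + 2·(2)·(-1)·2.8 = 16.64

16.6400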